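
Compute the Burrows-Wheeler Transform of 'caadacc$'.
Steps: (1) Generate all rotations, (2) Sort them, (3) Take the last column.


Rotations (sorted):
  0: $caadacc -> last char: c
  1: aadacc$c -> last char: c
  2: acc$caad -> last char: d
  3: adacc$ca -> last char: a
  4: c$caadac -> last char: c
  5: caadacc$ -> last char: $
  6: cc$caada -> last char: a
  7: dacc$caa -> last char: a


BWT = ccdac$aa


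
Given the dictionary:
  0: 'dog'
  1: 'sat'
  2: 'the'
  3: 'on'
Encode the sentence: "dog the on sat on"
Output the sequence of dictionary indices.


Look up each word in the dictionary:
  'dog' -> 0
  'the' -> 2
  'on' -> 3
  'sat' -> 1
  'on' -> 3

Encoded: [0, 2, 3, 1, 3]


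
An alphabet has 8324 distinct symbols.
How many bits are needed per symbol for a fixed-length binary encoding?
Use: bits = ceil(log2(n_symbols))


log2(8324) = 13.0231
Bracket: 2^13 = 8192 < 8324 <= 2^14 = 16384
So ceil(log2(8324)) = 14

bits = ceil(log2(8324)) = ceil(13.0231) = 14 bits


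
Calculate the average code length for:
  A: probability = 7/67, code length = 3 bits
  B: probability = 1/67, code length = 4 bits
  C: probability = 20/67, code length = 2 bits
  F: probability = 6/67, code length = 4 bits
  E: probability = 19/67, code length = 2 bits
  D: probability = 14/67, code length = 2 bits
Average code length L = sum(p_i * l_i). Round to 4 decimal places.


Weighted contributions p_i * l_i:
  A: (7/67) * 3 = 21/67
  B: (1/67) * 4 = 4/67
  C: (20/67) * 2 = 40/67
  F: (6/67) * 4 = 24/67
  E: (19/67) * 2 = 38/67
  D: (14/67) * 2 = 28/67
Sum = (21 + 4 + 40 + 24 + 38 + 28)/67 = 155/67

L = 155/67 = 2.3134 bits/symbol


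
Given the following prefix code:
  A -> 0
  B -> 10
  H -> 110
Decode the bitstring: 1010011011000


Decoding step by step:
Bits 10 -> B
Bits 10 -> B
Bits 0 -> A
Bits 110 -> H
Bits 110 -> H
Bits 0 -> A
Bits 0 -> A


Decoded message: BBAHHAA


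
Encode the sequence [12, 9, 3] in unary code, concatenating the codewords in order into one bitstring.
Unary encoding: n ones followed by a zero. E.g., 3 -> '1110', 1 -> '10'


Encode each number as n ones followed by a terminating 0:
  12 -> 1111111111110 (13 bits)
  9 -> 1111111110 (10 bits)
  3 -> 1110 (4 bits)
Total length = 13 + 10 + 4 = 27 bits.

Unary([12, 9, 3]) = 111111111111011111111101110 (27 bits)


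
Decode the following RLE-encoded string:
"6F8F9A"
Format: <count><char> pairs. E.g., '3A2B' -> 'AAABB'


Expanding each <count><char> pair:
  6F -> 'FFFFFF'
  8F -> 'FFFFFFFF'
  9A -> 'AAAAAAAAA'

Decoded = FFFFFFFFFFFFFFAAAAAAAAA


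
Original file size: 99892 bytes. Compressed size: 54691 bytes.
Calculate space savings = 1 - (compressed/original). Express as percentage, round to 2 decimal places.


ratio = compressed/original = 54691/99892 = 0.547501
savings = 1 - ratio = 1 - 0.547501 = 0.452499
as a percentage: 0.452499 * 100 = 45.25%

Space savings = 1 - 54691/99892 = 45.25%


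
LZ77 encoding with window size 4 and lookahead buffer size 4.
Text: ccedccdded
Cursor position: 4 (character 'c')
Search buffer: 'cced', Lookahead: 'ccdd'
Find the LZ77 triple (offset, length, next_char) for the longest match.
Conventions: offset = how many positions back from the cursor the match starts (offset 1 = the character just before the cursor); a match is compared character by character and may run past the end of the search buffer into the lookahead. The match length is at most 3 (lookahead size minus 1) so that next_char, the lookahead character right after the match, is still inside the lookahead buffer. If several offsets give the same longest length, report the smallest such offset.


Try each offset into the search buffer:
  offset=1 (pos 3, char 'd'): match length 0
  offset=2 (pos 2, char 'e'): match length 0
  offset=3 (pos 1, char 'c'): match length 1
  offset=4 (pos 0, char 'c'): match length 2
Longest match has length 2 at offset 4.
next_char = character at position 4 + 2 = 6 -> 'd'

Best match: offset=4, length=2 (matching 'cc' starting at position 0)
LZ77 triple: (4, 2, 'd')


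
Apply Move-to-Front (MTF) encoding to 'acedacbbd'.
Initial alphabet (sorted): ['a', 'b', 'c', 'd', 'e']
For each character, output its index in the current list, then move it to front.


MTF encoding:
'a': index 0 in ['a', 'b', 'c', 'd', 'e'] -> ['a', 'b', 'c', 'd', 'e']
'c': index 2 in ['a', 'b', 'c', 'd', 'e'] -> ['c', 'a', 'b', 'd', 'e']
'e': index 4 in ['c', 'a', 'b', 'd', 'e'] -> ['e', 'c', 'a', 'b', 'd']
'd': index 4 in ['e', 'c', 'a', 'b', 'd'] -> ['d', 'e', 'c', 'a', 'b']
'a': index 3 in ['d', 'e', 'c', 'a', 'b'] -> ['a', 'd', 'e', 'c', 'b']
'c': index 3 in ['a', 'd', 'e', 'c', 'b'] -> ['c', 'a', 'd', 'e', 'b']
'b': index 4 in ['c', 'a', 'd', 'e', 'b'] -> ['b', 'c', 'a', 'd', 'e']
'b': index 0 in ['b', 'c', 'a', 'd', 'e'] -> ['b', 'c', 'a', 'd', 'e']
'd': index 3 in ['b', 'c', 'a', 'd', 'e'] -> ['d', 'b', 'c', 'a', 'e']


Output: [0, 2, 4, 4, 3, 3, 4, 0, 3]


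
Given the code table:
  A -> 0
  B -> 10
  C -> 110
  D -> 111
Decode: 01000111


Decoding:
0 -> A
10 -> B
0 -> A
0 -> A
111 -> D


Result: ABAAD


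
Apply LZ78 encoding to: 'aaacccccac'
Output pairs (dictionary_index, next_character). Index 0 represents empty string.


LZ78 encoding steps:
Dictionary: {0: ''}
Step 1: w='' (idx 0), next='a' -> output (0, 'a'), add 'a' as idx 1
Step 2: w='a' (idx 1), next='a' -> output (1, 'a'), add 'aa' as idx 2
Step 3: w='' (idx 0), next='c' -> output (0, 'c'), add 'c' as idx 3
Step 4: w='c' (idx 3), next='c' -> output (3, 'c'), add 'cc' as idx 4
Step 5: w='cc' (idx 4), next='a' -> output (4, 'a'), add 'cca' as idx 5
Step 6: w='c' (idx 3), end of input -> output (3, '')


Encoded: [(0, 'a'), (1, 'a'), (0, 'c'), (3, 'c'), (4, 'a'), (3, '')]


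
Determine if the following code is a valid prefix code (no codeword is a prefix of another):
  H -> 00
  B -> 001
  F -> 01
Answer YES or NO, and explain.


Checking each pair (does one codeword prefix another?):
  H='00' vs B='001': prefix -- VIOLATION

NO -- this is NOT a valid prefix code. H (00) is a prefix of B (001).


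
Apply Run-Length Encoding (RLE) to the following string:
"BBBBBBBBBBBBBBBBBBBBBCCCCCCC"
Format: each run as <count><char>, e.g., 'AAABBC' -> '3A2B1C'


Scanning runs left to right:
  i=0: run of 'B' x 21 -> '21B'
  i=21: run of 'C' x 7 -> '7C'

RLE = 21B7C


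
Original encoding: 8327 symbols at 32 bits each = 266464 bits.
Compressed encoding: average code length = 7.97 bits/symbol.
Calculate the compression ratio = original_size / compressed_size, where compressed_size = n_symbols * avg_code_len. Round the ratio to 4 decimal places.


original_size = n_symbols * orig_bits = 8327 * 32 = 266464 bits
compressed_size = n_symbols * avg_code_len = 8327 * 7.97 = 66366.19 bits
ratio = original_size / compressed_size = 266464 / 66366.19 = 4.0151

Compression ratio = 4.0151


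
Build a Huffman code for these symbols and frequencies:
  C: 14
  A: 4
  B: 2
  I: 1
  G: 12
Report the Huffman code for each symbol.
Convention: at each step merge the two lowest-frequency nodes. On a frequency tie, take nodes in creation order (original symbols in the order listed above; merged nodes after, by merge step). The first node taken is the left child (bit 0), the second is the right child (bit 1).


Huffman tree construction:
Step 1: Merge I(1) + B(2) = 3
Step 2: Merge (I+B)(3) + A(4) = 7
Step 3: Merge ((I+B)+A)(7) + G(12) = 19
Step 4: Merge C(14) + (((I+B)+A)+G)(19) = 33
Read each symbol's code off the tree from the root (left child = 0, right child = 1).

Codes:
  C: 0 (length 1)
  A: 101 (length 3)
  B: 1001 (length 4)
  I: 1000 (length 4)
  G: 11 (length 2)
Average code length: 62/33 = 1.8788 bits/symbol


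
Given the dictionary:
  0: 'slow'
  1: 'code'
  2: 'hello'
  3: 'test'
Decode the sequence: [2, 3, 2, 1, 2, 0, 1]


Look up each index in the dictionary:
  2 -> 'hello'
  3 -> 'test'
  2 -> 'hello'
  1 -> 'code'
  2 -> 'hello'
  0 -> 'slow'
  1 -> 'code'

Decoded: "hello test hello code hello slow code"


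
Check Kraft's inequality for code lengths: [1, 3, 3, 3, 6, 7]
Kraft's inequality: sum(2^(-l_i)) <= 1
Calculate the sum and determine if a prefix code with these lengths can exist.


Sum = 2^(-1) + 2^(-3) + 2^(-3) + 2^(-3) + 2^(-6) + 2^(-7)
    = 0.5 + 0.125 + 0.125 + 0.125 + 0.015625 + 0.0078125
    = 115/128 = 0.8984375
Since 0.8984375 <= 1, Kraft's inequality IS satisfied.
A prefix code with these lengths CAN exist.

Kraft sum = 0.8984375. Satisfied.


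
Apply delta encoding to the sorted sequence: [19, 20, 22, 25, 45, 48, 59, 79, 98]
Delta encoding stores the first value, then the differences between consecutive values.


First value: 19
Deltas:
  20 - 19 = 1
  22 - 20 = 2
  25 - 22 = 3
  45 - 25 = 20
  48 - 45 = 3
  59 - 48 = 11
  79 - 59 = 20
  98 - 79 = 19


Delta encoded: [19, 1, 2, 3, 20, 3, 11, 20, 19]


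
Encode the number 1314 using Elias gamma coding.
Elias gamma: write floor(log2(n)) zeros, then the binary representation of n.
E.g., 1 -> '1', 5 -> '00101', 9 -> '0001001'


num_bits = floor(log2(1314)) + 1 = 11
leading_zeros = num_bits - 1 = 10
binary(1314) = 10100100010

Elias gamma(1314) = '0000000000' + '10100100010' = 000000000010100100010 (21 bits)


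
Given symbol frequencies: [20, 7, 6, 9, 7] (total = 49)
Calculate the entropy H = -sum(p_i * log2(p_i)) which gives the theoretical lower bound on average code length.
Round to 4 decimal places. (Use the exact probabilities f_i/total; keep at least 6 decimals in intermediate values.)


Per-symbol terms -p_i * log2(p_i) with p_i = f_i/49:
  p = 20/49 = 0.408163: log2(p) = -1.292782, -p*log2(p) = 0.527666
  p = 7/49 = 0.142857: log2(p) = -2.807355, -p*log2(p) = 0.401051
  p = 6/49 = 0.122449: log2(p) = -3.029747, -p*log2(p) = 0.370989
  p = 9/49 = 0.183673: log2(p) = -2.444785, -p*log2(p) = 0.449042
  p = 7/49 = 0.142857: log2(p) = -2.807355, -p*log2(p) = 0.401051
H = 0.527666 + 0.401051 + 0.370989 + 0.449042 + 0.401051 = 2.149799

H = 2.1498 bits/symbol


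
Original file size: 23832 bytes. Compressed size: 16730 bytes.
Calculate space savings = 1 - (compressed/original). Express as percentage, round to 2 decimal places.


ratio = compressed/original = 16730/23832 = 0.701997
savings = 1 - ratio = 1 - 0.701997 = 0.298003
as a percentage: 0.298003 * 100 = 29.8%

Space savings = 1 - 16730/23832 = 29.8%


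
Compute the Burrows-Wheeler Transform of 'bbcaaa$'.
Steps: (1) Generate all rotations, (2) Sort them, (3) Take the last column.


Rotations (sorted):
  0: $bbcaaa -> last char: a
  1: a$bbcaa -> last char: a
  2: aa$bbca -> last char: a
  3: aaa$bbc -> last char: c
  4: bbcaaa$ -> last char: $
  5: bcaaa$b -> last char: b
  6: caaa$bb -> last char: b


BWT = aaac$bb


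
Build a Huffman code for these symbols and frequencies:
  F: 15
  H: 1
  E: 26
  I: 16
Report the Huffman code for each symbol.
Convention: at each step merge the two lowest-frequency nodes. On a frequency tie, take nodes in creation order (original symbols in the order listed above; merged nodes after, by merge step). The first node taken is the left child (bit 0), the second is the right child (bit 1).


Huffman tree construction:
Step 1: Merge H(1) + F(15) = 16
Step 2: Merge I(16) + (H+F)(16) = 32
Step 3: Merge E(26) + (I+(H+F))(32) = 58
Read each symbol's code off the tree from the root (left child = 0, right child = 1).

Codes:
  F: 111 (length 3)
  H: 110 (length 3)
  E: 0 (length 1)
  I: 10 (length 2)
Average code length: 106/58 = 1.8276 bits/symbol


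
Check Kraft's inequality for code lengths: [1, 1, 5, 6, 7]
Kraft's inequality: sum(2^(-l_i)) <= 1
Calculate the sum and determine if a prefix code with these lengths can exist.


Sum = 2^(-1) + 2^(-1) + 2^(-5) + 2^(-6) + 2^(-7)
    = 0.5 + 0.5 + 0.03125 + 0.015625 + 0.0078125
    = 135/128 = 1.0546875
Since 1.0546875 > 1, Kraft's inequality is NOT satisfied.
A prefix code with these lengths CANNOT exist.

Kraft sum = 1.0546875. Not satisfied.


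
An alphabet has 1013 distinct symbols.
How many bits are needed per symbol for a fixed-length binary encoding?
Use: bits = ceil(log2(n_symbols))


log2(1013) = 9.9844
Bracket: 2^9 = 512 < 1013 <= 2^10 = 1024
So ceil(log2(1013)) = 10

bits = ceil(log2(1013)) = ceil(9.9844) = 10 bits


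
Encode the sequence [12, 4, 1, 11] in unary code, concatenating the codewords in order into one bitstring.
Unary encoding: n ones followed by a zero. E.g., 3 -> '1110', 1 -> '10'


Encode each number as n ones followed by a terminating 0:
  12 -> 1111111111110 (13 bits)
  4 -> 11110 (5 bits)
  1 -> 10 (2 bits)
  11 -> 111111111110 (12 bits)
Total length = 13 + 5 + 2 + 12 = 32 bits.

Unary([12, 4, 1, 11]) = 11111111111101111010111111111110 (32 bits)


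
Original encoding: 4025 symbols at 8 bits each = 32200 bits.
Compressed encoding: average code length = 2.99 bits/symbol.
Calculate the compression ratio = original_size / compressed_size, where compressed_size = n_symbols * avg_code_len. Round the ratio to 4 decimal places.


original_size = n_symbols * orig_bits = 4025 * 8 = 32200 bits
compressed_size = n_symbols * avg_code_len = 4025 * 2.99 = 12034.75 bits
ratio = original_size / compressed_size = 32200 / 12034.75 = 2.6756

Compression ratio = 2.6756


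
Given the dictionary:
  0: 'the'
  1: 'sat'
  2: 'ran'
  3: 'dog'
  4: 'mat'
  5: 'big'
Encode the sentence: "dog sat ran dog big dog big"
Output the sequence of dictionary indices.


Look up each word in the dictionary:
  'dog' -> 3
  'sat' -> 1
  'ran' -> 2
  'dog' -> 3
  'big' -> 5
  'dog' -> 3
  'big' -> 5

Encoded: [3, 1, 2, 3, 5, 3, 5]


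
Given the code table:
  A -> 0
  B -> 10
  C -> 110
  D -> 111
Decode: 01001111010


Decoding:
0 -> A
10 -> B
0 -> A
111 -> D
10 -> B
10 -> B


Result: ABADBB


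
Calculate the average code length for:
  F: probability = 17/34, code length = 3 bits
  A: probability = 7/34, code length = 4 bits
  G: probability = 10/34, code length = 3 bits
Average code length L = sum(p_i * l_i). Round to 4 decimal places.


Weighted contributions p_i * l_i:
  F: (17/34) * 3 = 51/34
  A: (7/34) * 4 = 28/34
  G: (10/34) * 3 = 30/34
Sum = (51 + 28 + 30)/34 = 109/34

L = 109/34 = 3.2059 bits/symbol


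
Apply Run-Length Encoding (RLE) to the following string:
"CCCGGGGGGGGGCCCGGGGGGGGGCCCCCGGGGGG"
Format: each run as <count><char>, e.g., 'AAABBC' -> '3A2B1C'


Scanning runs left to right:
  i=0: run of 'C' x 3 -> '3C'
  i=3: run of 'G' x 9 -> '9G'
  i=12: run of 'C' x 3 -> '3C'
  i=15: run of 'G' x 9 -> '9G'
  i=24: run of 'C' x 5 -> '5C'
  i=29: run of 'G' x 6 -> '6G'

RLE = 3C9G3C9G5C6G


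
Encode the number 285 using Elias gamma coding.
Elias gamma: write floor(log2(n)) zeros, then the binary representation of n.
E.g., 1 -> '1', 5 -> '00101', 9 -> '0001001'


num_bits = floor(log2(285)) + 1 = 9
leading_zeros = num_bits - 1 = 8
binary(285) = 100011101

Elias gamma(285) = '00000000' + '100011101' = 00000000100011101 (17 bits)


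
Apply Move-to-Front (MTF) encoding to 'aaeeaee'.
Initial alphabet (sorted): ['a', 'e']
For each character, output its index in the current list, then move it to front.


MTF encoding:
'a': index 0 in ['a', 'e'] -> ['a', 'e']
'a': index 0 in ['a', 'e'] -> ['a', 'e']
'e': index 1 in ['a', 'e'] -> ['e', 'a']
'e': index 0 in ['e', 'a'] -> ['e', 'a']
'a': index 1 in ['e', 'a'] -> ['a', 'e']
'e': index 1 in ['a', 'e'] -> ['e', 'a']
'e': index 0 in ['e', 'a'] -> ['e', 'a']


Output: [0, 0, 1, 0, 1, 1, 0]


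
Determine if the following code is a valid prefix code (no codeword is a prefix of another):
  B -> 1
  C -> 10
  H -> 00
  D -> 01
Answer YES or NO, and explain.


Checking each pair (does one codeword prefix another?):
  B='1' vs C='10': prefix -- VIOLATION

NO -- this is NOT a valid prefix code. B (1) is a prefix of C (10).


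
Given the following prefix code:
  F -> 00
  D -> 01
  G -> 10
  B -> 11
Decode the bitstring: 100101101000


Decoding step by step:
Bits 10 -> G
Bits 01 -> D
Bits 01 -> D
Bits 10 -> G
Bits 10 -> G
Bits 00 -> F


Decoded message: GDDGGF


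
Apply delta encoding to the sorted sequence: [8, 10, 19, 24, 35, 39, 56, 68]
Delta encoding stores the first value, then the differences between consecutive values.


First value: 8
Deltas:
  10 - 8 = 2
  19 - 10 = 9
  24 - 19 = 5
  35 - 24 = 11
  39 - 35 = 4
  56 - 39 = 17
  68 - 56 = 12


Delta encoded: [8, 2, 9, 5, 11, 4, 17, 12]


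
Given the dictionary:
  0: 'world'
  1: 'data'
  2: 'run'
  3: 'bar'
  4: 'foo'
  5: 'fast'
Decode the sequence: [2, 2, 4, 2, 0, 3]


Look up each index in the dictionary:
  2 -> 'run'
  2 -> 'run'
  4 -> 'foo'
  2 -> 'run'
  0 -> 'world'
  3 -> 'bar'

Decoded: "run run foo run world bar"


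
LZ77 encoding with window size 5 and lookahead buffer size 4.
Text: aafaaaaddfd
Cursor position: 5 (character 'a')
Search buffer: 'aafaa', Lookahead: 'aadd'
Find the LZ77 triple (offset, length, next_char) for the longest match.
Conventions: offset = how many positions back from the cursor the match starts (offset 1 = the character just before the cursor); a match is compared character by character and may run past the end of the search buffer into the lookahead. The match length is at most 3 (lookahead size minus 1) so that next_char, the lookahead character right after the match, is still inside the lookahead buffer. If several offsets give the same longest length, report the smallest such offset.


Try each offset into the search buffer:
  offset=1 (pos 4, char 'a'): match length 2
  offset=2 (pos 3, char 'a'): match length 2
  offset=3 (pos 2, char 'f'): match length 0
  offset=4 (pos 1, char 'a'): match length 1
  offset=5 (pos 0, char 'a'): match length 2
Longest match has length 2, found at offsets 1, 2, 5; take the smallest, offset 1.
next_char = character at position 5 + 2 = 7 -> 'd'

Best match: offset=1, length=2 (matching 'aa' starting at position 4)
LZ77 triple: (1, 2, 'd')


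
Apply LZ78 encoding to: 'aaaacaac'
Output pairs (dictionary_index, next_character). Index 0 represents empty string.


LZ78 encoding steps:
Dictionary: {0: ''}
Step 1: w='' (idx 0), next='a' -> output (0, 'a'), add 'a' as idx 1
Step 2: w='a' (idx 1), next='a' -> output (1, 'a'), add 'aa' as idx 2
Step 3: w='a' (idx 1), next='c' -> output (1, 'c'), add 'ac' as idx 3
Step 4: w='aa' (idx 2), next='c' -> output (2, 'c'), add 'aac' as idx 4


Encoded: [(0, 'a'), (1, 'a'), (1, 'c'), (2, 'c')]


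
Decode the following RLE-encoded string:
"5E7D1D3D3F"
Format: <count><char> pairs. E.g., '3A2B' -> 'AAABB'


Expanding each <count><char> pair:
  5E -> 'EEEEE'
  7D -> 'DDDDDDD'
  1D -> 'D'
  3D -> 'DDD'
  3F -> 'FFF'

Decoded = EEEEEDDDDDDDDDDDFFF


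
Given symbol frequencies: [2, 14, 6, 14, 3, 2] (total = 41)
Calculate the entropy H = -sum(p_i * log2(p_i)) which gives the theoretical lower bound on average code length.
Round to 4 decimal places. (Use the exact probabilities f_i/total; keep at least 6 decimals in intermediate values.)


Per-symbol terms -p_i * log2(p_i) with p_i = f_i/41:
  p = 2/41 = 0.048780: log2(p) = -4.357552, -p*log2(p) = 0.212564
  p = 14/41 = 0.341463: log2(p) = -1.550197, -p*log2(p) = 0.529336
  p = 6/41 = 0.146341: log2(p) = -2.772590, -p*log2(p) = 0.405745
  p = 14/41 = 0.341463: log2(p) = -1.550197, -p*log2(p) = 0.529336
  p = 3/41 = 0.073171: log2(p) = -3.772590, -p*log2(p) = 0.276043
  p = 2/41 = 0.048780: log2(p) = -4.357552, -p*log2(p) = 0.212564
H = 0.212564 + 0.529336 + 0.405745 + 0.529336 + 0.276043 + 0.212564 = 2.165588

H = 2.1656 bits/symbol


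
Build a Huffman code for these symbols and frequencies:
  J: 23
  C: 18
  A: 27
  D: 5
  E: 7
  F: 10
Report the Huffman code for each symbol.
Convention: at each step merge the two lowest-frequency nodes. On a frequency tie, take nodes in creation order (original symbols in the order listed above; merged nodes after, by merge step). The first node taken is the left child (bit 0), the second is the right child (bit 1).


Huffman tree construction:
Step 1: Merge D(5) + E(7) = 12
Step 2: Merge F(10) + (D+E)(12) = 22
Step 3: Merge C(18) + (F+(D+E))(22) = 40
Step 4: Merge J(23) + A(27) = 50
Step 5: Merge (C+(F+(D+E)))(40) + (J+A)(50) = 90
Read each symbol's code off the tree from the root (left child = 0, right child = 1).

Codes:
  J: 10 (length 2)
  C: 00 (length 2)
  A: 11 (length 2)
  D: 0110 (length 4)
  E: 0111 (length 4)
  F: 010 (length 3)
Average code length: 214/90 = 2.3778 bits/symbol


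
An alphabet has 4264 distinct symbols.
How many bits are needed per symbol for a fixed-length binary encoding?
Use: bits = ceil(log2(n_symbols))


log2(4264) = 12.058
Bracket: 2^12 = 4096 < 4264 <= 2^13 = 8192
So ceil(log2(4264)) = 13

bits = ceil(log2(4264)) = ceil(12.058) = 13 bits


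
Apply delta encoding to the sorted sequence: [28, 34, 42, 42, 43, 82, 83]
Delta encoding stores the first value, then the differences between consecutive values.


First value: 28
Deltas:
  34 - 28 = 6
  42 - 34 = 8
  42 - 42 = 0
  43 - 42 = 1
  82 - 43 = 39
  83 - 82 = 1


Delta encoded: [28, 6, 8, 0, 1, 39, 1]


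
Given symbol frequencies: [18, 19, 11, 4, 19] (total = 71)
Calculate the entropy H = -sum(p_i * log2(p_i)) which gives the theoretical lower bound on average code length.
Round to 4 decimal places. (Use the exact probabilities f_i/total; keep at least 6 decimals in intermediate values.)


Per-symbol terms -p_i * log2(p_i) with p_i = f_i/71:
  p = 18/71 = 0.253521: log2(p) = -1.979822, -p*log2(p) = 0.501927
  p = 19/71 = 0.267606: log2(p) = -1.901820, -p*log2(p) = 0.508938
  p = 11/71 = 0.154930: log2(p) = -2.690316, -p*log2(p) = 0.416809
  p = 4/71 = 0.056338: log2(p) = -4.149747, -p*log2(p) = 0.233789
  p = 19/71 = 0.267606: log2(p) = -1.901820, -p*log2(p) = 0.508938
H = 0.501927 + 0.508938 + 0.416809 + 0.233789 + 0.508938 = 2.170401

H = 2.1704 bits/symbol


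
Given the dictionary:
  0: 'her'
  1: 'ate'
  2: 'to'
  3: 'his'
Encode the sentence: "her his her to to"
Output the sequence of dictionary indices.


Look up each word in the dictionary:
  'her' -> 0
  'his' -> 3
  'her' -> 0
  'to' -> 2
  'to' -> 2

Encoded: [0, 3, 0, 2, 2]


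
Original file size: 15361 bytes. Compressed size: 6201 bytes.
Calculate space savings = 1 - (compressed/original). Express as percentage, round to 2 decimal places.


ratio = compressed/original = 6201/15361 = 0.403685
savings = 1 - ratio = 1 - 0.403685 = 0.596315
as a percentage: 0.596315 * 100 = 59.63%

Space savings = 1 - 6201/15361 = 59.63%


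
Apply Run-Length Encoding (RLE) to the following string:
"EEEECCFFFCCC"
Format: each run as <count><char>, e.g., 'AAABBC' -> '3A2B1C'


Scanning runs left to right:
  i=0: run of 'E' x 4 -> '4E'
  i=4: run of 'C' x 2 -> '2C'
  i=6: run of 'F' x 3 -> '3F'
  i=9: run of 'C' x 3 -> '3C'

RLE = 4E2C3F3C


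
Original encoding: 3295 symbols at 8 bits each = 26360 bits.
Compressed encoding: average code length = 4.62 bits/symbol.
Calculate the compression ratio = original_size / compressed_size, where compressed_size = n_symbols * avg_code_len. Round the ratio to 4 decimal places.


original_size = n_symbols * orig_bits = 3295 * 8 = 26360 bits
compressed_size = n_symbols * avg_code_len = 3295 * 4.62 = 15222.9 bits
ratio = original_size / compressed_size = 26360 / 15222.9 = 1.7316

Compression ratio = 1.7316


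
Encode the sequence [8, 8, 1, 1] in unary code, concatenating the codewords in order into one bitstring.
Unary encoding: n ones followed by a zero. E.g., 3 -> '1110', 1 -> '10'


Encode each number as n ones followed by a terminating 0:
  8 -> 111111110 (9 bits)
  8 -> 111111110 (9 bits)
  1 -> 10 (2 bits)
  1 -> 10 (2 bits)
Total length = 9 + 9 + 2 + 2 = 22 bits.

Unary([8, 8, 1, 1]) = 1111111101111111101010 (22 bits)


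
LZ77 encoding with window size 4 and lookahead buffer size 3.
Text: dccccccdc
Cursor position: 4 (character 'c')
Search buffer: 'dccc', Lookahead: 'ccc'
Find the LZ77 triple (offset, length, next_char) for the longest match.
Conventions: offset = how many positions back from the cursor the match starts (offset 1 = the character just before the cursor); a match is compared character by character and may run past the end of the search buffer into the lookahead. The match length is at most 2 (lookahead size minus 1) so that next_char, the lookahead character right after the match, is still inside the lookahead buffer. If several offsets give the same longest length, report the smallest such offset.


Try each offset into the search buffer:
  offset=1 (pos 3, char 'c'): match length 2
  offset=2 (pos 2, char 'c'): match length 2
  offset=3 (pos 1, char 'c'): match length 2
  offset=4 (pos 0, char 'd'): match length 0
Longest match has length 2, found at offsets 1, 2, 3; take the smallest, offset 1.
next_char = character at position 4 + 2 = 6 -> 'c'

Best match: offset=1, length=2 (matching 'cc' starting at position 3)
LZ77 triple: (1, 2, 'c')


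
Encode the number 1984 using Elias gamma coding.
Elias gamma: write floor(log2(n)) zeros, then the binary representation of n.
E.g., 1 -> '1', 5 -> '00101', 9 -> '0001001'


num_bits = floor(log2(1984)) + 1 = 11
leading_zeros = num_bits - 1 = 10
binary(1984) = 11111000000

Elias gamma(1984) = '0000000000' + '11111000000' = 000000000011111000000 (21 bits)


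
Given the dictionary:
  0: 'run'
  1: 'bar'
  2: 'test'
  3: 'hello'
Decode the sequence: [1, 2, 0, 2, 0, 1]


Look up each index in the dictionary:
  1 -> 'bar'
  2 -> 'test'
  0 -> 'run'
  2 -> 'test'
  0 -> 'run'
  1 -> 'bar'

Decoded: "bar test run test run bar"


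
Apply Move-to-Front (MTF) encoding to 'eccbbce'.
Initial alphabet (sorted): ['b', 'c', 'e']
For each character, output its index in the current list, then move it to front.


MTF encoding:
'e': index 2 in ['b', 'c', 'e'] -> ['e', 'b', 'c']
'c': index 2 in ['e', 'b', 'c'] -> ['c', 'e', 'b']
'c': index 0 in ['c', 'e', 'b'] -> ['c', 'e', 'b']
'b': index 2 in ['c', 'e', 'b'] -> ['b', 'c', 'e']
'b': index 0 in ['b', 'c', 'e'] -> ['b', 'c', 'e']
'c': index 1 in ['b', 'c', 'e'] -> ['c', 'b', 'e']
'e': index 2 in ['c', 'b', 'e'] -> ['e', 'c', 'b']


Output: [2, 2, 0, 2, 0, 1, 2]


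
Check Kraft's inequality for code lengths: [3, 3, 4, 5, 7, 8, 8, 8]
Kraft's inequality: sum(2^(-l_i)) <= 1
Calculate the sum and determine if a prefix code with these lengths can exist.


Sum = 2^(-3) + 2^(-3) + 2^(-4) + 2^(-5) + 2^(-7) + 2^(-8) + 2^(-8) + 2^(-8)
    = 0.125 + 0.125 + 0.0625 + 0.03125 + 0.0078125 + 0.00390625 + 0.00390625 + 0.00390625
    = 93/256 = 0.36328125
Since 0.36328125 <= 1, Kraft's inequality IS satisfied.
A prefix code with these lengths CAN exist.

Kraft sum = 0.36328125. Satisfied.


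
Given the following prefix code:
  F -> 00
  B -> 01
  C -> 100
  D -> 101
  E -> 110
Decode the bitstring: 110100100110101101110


Decoding step by step:
Bits 110 -> E
Bits 100 -> C
Bits 100 -> C
Bits 110 -> E
Bits 101 -> D
Bits 101 -> D
Bits 110 -> E


Decoded message: ECCEDDE


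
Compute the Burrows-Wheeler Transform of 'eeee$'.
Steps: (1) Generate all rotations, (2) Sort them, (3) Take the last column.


Rotations (sorted):
  0: $eeee -> last char: e
  1: e$eee -> last char: e
  2: ee$ee -> last char: e
  3: eee$e -> last char: e
  4: eeee$ -> last char: $


BWT = eeee$


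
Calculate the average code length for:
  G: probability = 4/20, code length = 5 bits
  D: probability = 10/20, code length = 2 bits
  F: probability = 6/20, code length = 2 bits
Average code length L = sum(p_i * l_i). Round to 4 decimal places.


Weighted contributions p_i * l_i:
  G: (4/20) * 5 = 20/20
  D: (10/20) * 2 = 20/20
  F: (6/20) * 2 = 12/20
Sum = (20 + 20 + 12)/20 = 52/20

L = 52/20 = 2.6000 bits/symbol


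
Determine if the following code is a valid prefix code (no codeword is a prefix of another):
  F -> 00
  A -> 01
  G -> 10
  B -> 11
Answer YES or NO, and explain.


Checking each pair (does one codeword prefix another?):
  F='00' vs A='01': no prefix
  F='00' vs G='10': no prefix
  F='00' vs B='11': no prefix
  A='01' vs F='00': no prefix
  A='01' vs G='10': no prefix
  A='01' vs B='11': no prefix
  G='10' vs F='00': no prefix
  G='10' vs A='01': no prefix
  G='10' vs B='11': no prefix
  B='11' vs F='00': no prefix
  B='11' vs A='01': no prefix
  B='11' vs G='10': no prefix
No violation found over all pairs.

YES -- this is a valid prefix code. No codeword is a prefix of any other codeword.


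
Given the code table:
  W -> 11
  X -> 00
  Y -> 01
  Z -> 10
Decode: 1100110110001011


Decoding:
11 -> W
00 -> X
11 -> W
01 -> Y
10 -> Z
00 -> X
10 -> Z
11 -> W


Result: WXWYZXZW


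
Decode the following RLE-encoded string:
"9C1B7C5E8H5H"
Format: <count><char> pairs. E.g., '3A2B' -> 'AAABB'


Expanding each <count><char> pair:
  9C -> 'CCCCCCCCC'
  1B -> 'B'
  7C -> 'CCCCCCC'
  5E -> 'EEEEE'
  8H -> 'HHHHHHHH'
  5H -> 'HHHHH'

Decoded = CCCCCCCCCBCCCCCCCEEEEEHHHHHHHHHHHHH


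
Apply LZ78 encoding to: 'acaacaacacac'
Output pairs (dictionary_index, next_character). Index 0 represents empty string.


LZ78 encoding steps:
Dictionary: {0: ''}
Step 1: w='' (idx 0), next='a' -> output (0, 'a'), add 'a' as idx 1
Step 2: w='' (idx 0), next='c' -> output (0, 'c'), add 'c' as idx 2
Step 3: w='a' (idx 1), next='a' -> output (1, 'a'), add 'aa' as idx 3
Step 4: w='c' (idx 2), next='a' -> output (2, 'a'), add 'ca' as idx 4
Step 5: w='a' (idx 1), next='c' -> output (1, 'c'), add 'ac' as idx 5
Step 6: w='ac' (idx 5), next='a' -> output (5, 'a'), add 'aca' as idx 6
Step 7: w='c' (idx 2), end of input -> output (2, '')


Encoded: [(0, 'a'), (0, 'c'), (1, 'a'), (2, 'a'), (1, 'c'), (5, 'a'), (2, '')]


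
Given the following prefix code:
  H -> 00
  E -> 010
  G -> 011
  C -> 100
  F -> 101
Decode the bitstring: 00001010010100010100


Decoding step by step:
Bits 00 -> H
Bits 00 -> H
Bits 101 -> F
Bits 00 -> H
Bits 101 -> F
Bits 00 -> H
Bits 010 -> E
Bits 100 -> C


Decoded message: HHFHFHEC


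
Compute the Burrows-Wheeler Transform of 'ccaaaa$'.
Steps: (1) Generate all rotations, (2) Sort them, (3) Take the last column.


Rotations (sorted):
  0: $ccaaaa -> last char: a
  1: a$ccaaa -> last char: a
  2: aa$ccaa -> last char: a
  3: aaa$cca -> last char: a
  4: aaaa$cc -> last char: c
  5: caaaa$c -> last char: c
  6: ccaaaa$ -> last char: $


BWT = aaaacc$


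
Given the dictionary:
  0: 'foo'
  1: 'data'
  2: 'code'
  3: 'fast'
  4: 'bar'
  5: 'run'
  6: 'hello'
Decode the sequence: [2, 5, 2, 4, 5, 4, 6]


Look up each index in the dictionary:
  2 -> 'code'
  5 -> 'run'
  2 -> 'code'
  4 -> 'bar'
  5 -> 'run'
  4 -> 'bar'
  6 -> 'hello'

Decoded: "code run code bar run bar hello"


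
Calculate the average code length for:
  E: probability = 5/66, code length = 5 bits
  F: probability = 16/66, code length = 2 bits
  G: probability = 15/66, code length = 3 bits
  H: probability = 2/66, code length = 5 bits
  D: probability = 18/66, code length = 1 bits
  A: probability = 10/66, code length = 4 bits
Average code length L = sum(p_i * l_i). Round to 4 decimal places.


Weighted contributions p_i * l_i:
  E: (5/66) * 5 = 25/66
  F: (16/66) * 2 = 32/66
  G: (15/66) * 3 = 45/66
  H: (2/66) * 5 = 10/66
  D: (18/66) * 1 = 18/66
  A: (10/66) * 4 = 40/66
Sum = (25 + 32 + 45 + 10 + 18 + 40)/66 = 170/66

L = 170/66 = 2.5758 bits/symbol


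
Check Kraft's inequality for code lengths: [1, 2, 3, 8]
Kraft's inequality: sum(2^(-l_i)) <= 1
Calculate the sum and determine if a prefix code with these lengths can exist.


Sum = 2^(-1) + 2^(-2) + 2^(-3) + 2^(-8)
    = 0.5 + 0.25 + 0.125 + 0.00390625
    = 225/256 = 0.87890625
Since 0.87890625 <= 1, Kraft's inequality IS satisfied.
A prefix code with these lengths CAN exist.

Kraft sum = 0.87890625. Satisfied.


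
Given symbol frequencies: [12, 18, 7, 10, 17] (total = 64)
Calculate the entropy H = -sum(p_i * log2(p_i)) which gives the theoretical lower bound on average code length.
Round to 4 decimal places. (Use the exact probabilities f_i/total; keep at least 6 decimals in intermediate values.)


Per-symbol terms -p_i * log2(p_i) with p_i = f_i/64:
  p = 12/64 = 0.187500: log2(p) = -2.415037, -p*log2(p) = 0.452820
  p = 18/64 = 0.281250: log2(p) = -1.830075, -p*log2(p) = 0.514709
  p = 7/64 = 0.109375: log2(p) = -3.192645, -p*log2(p) = 0.349196
  p = 10/64 = 0.156250: log2(p) = -2.678072, -p*log2(p) = 0.418449
  p = 17/64 = 0.265625: log2(p) = -1.912537, -p*log2(p) = 0.508018
H = 0.452820 + 0.514709 + 0.349196 + 0.418449 + 0.508018 = 2.243192

H = 2.2432 bits/symbol


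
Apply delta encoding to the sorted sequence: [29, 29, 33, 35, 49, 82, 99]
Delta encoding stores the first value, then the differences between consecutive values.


First value: 29
Deltas:
  29 - 29 = 0
  33 - 29 = 4
  35 - 33 = 2
  49 - 35 = 14
  82 - 49 = 33
  99 - 82 = 17


Delta encoded: [29, 0, 4, 2, 14, 33, 17]


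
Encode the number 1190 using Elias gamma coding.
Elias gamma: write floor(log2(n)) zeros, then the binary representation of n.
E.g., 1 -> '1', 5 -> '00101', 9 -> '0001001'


num_bits = floor(log2(1190)) + 1 = 11
leading_zeros = num_bits - 1 = 10
binary(1190) = 10010100110

Elias gamma(1190) = '0000000000' + '10010100110' = 000000000010010100110 (21 bits)


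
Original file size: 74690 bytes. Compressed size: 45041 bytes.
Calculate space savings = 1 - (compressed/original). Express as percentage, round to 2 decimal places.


ratio = compressed/original = 45041/74690 = 0.603039
savings = 1 - ratio = 1 - 0.603039 = 0.396961
as a percentage: 0.396961 * 100 = 39.7%

Space savings = 1 - 45041/74690 = 39.7%


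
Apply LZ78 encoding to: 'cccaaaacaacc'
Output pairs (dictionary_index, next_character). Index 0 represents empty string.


LZ78 encoding steps:
Dictionary: {0: ''}
Step 1: w='' (idx 0), next='c' -> output (0, 'c'), add 'c' as idx 1
Step 2: w='c' (idx 1), next='c' -> output (1, 'c'), add 'cc' as idx 2
Step 3: w='' (idx 0), next='a' -> output (0, 'a'), add 'a' as idx 3
Step 4: w='a' (idx 3), next='a' -> output (3, 'a'), add 'aa' as idx 4
Step 5: w='a' (idx 3), next='c' -> output (3, 'c'), add 'ac' as idx 5
Step 6: w='aa' (idx 4), next='c' -> output (4, 'c'), add 'aac' as idx 6
Step 7: w='c' (idx 1), end of input -> output (1, '')


Encoded: [(0, 'c'), (1, 'c'), (0, 'a'), (3, 'a'), (3, 'c'), (4, 'c'), (1, '')]


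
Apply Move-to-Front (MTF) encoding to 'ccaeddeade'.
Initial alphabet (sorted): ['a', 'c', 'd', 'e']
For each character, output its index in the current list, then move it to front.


MTF encoding:
'c': index 1 in ['a', 'c', 'd', 'e'] -> ['c', 'a', 'd', 'e']
'c': index 0 in ['c', 'a', 'd', 'e'] -> ['c', 'a', 'd', 'e']
'a': index 1 in ['c', 'a', 'd', 'e'] -> ['a', 'c', 'd', 'e']
'e': index 3 in ['a', 'c', 'd', 'e'] -> ['e', 'a', 'c', 'd']
'd': index 3 in ['e', 'a', 'c', 'd'] -> ['d', 'e', 'a', 'c']
'd': index 0 in ['d', 'e', 'a', 'c'] -> ['d', 'e', 'a', 'c']
'e': index 1 in ['d', 'e', 'a', 'c'] -> ['e', 'd', 'a', 'c']
'a': index 2 in ['e', 'd', 'a', 'c'] -> ['a', 'e', 'd', 'c']
'd': index 2 in ['a', 'e', 'd', 'c'] -> ['d', 'a', 'e', 'c']
'e': index 2 in ['d', 'a', 'e', 'c'] -> ['e', 'd', 'a', 'c']


Output: [1, 0, 1, 3, 3, 0, 1, 2, 2, 2]


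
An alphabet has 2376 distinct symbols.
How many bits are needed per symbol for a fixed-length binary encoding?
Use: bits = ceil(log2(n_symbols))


log2(2376) = 11.2143
Bracket: 2^11 = 2048 < 2376 <= 2^12 = 4096
So ceil(log2(2376)) = 12

bits = ceil(log2(2376)) = ceil(11.2143) = 12 bits


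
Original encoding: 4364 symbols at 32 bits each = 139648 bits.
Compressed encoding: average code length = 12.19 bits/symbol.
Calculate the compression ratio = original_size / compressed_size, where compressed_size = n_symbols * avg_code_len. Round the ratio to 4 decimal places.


original_size = n_symbols * orig_bits = 4364 * 32 = 139648 bits
compressed_size = n_symbols * avg_code_len = 4364 * 12.19 = 53197.16 bits
ratio = original_size / compressed_size = 139648 / 53197.16 = 2.6251

Compression ratio = 2.6251


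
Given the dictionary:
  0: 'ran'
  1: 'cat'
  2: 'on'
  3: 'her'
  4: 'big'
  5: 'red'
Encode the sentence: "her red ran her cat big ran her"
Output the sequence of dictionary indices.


Look up each word in the dictionary:
  'her' -> 3
  'red' -> 5
  'ran' -> 0
  'her' -> 3
  'cat' -> 1
  'big' -> 4
  'ran' -> 0
  'her' -> 3

Encoded: [3, 5, 0, 3, 1, 4, 0, 3]


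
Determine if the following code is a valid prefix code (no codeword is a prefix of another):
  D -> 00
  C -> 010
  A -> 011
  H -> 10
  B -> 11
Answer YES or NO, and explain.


Checking each pair (does one codeword prefix another?):
  D='00' vs C='010': no prefix
  D='00' vs A='011': no prefix
  D='00' vs H='10': no prefix
  D='00' vs B='11': no prefix
  C='010' vs D='00': no prefix
  C='010' vs A='011': no prefix
  C='010' vs H='10': no prefix
  C='010' vs B='11': no prefix
  A='011' vs D='00': no prefix
  A='011' vs C='010': no prefix
  A='011' vs H='10': no prefix
  A='011' vs B='11': no prefix
  H='10' vs D='00': no prefix
  H='10' vs C='010': no prefix
  H='10' vs A='011': no prefix
  H='10' vs B='11': no prefix
  B='11' vs D='00': no prefix
  B='11' vs C='010': no prefix
  B='11' vs A='011': no prefix
  B='11' vs H='10': no prefix
No violation found over all pairs.

YES -- this is a valid prefix code. No codeword is a prefix of any other codeword.


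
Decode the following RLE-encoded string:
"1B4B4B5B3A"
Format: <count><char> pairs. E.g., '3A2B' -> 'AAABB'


Expanding each <count><char> pair:
  1B -> 'B'
  4B -> 'BBBB'
  4B -> 'BBBB'
  5B -> 'BBBBB'
  3A -> 'AAA'

Decoded = BBBBBBBBBBBBBBAAA


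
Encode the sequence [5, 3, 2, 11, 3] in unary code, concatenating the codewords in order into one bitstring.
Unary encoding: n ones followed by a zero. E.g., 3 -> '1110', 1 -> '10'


Encode each number as n ones followed by a terminating 0:
  5 -> 111110 (6 bits)
  3 -> 1110 (4 bits)
  2 -> 110 (3 bits)
  11 -> 111111111110 (12 bits)
  3 -> 1110 (4 bits)
Total length = 6 + 4 + 3 + 12 + 4 = 29 bits.

Unary([5, 3, 2, 11, 3]) = 11111011101101111111111101110 (29 bits)


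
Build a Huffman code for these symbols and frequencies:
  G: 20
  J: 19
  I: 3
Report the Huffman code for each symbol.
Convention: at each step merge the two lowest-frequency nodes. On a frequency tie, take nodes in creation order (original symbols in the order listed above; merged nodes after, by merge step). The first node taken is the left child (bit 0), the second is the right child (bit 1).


Huffman tree construction:
Step 1: Merge I(3) + J(19) = 22
Step 2: Merge G(20) + (I+J)(22) = 42
Read each symbol's code off the tree from the root (left child = 0, right child = 1).

Codes:
  G: 0 (length 1)
  J: 11 (length 2)
  I: 10 (length 2)
Average code length: 64/42 = 1.5238 bits/symbol


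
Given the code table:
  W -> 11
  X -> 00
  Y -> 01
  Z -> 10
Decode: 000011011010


Decoding:
00 -> X
00 -> X
11 -> W
01 -> Y
10 -> Z
10 -> Z


Result: XXWYZZ


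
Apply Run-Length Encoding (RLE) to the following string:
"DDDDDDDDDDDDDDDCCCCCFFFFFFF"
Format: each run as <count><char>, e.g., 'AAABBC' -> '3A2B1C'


Scanning runs left to right:
  i=0: run of 'D' x 15 -> '15D'
  i=15: run of 'C' x 5 -> '5C'
  i=20: run of 'F' x 7 -> '7F'

RLE = 15D5C7F


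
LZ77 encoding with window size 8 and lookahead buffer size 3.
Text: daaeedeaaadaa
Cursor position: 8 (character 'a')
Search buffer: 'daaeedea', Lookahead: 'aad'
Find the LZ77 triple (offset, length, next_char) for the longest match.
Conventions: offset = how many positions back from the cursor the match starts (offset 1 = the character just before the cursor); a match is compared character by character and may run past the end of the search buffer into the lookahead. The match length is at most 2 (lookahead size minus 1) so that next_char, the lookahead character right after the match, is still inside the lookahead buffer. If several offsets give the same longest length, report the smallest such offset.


Try each offset into the search buffer:
  offset=1 (pos 7, char 'a'): match length 2
  offset=2 (pos 6, char 'e'): match length 0
  offset=3 (pos 5, char 'd'): match length 0
  offset=4 (pos 4, char 'e'): match length 0
  offset=5 (pos 3, char 'e'): match length 0
  offset=6 (pos 2, char 'a'): match length 1
  offset=7 (pos 1, char 'a'): match length 2
  offset=8 (pos 0, char 'd'): match length 0
Longest match has length 2, found at offsets 1, 7; take the smallest, offset 1.
next_char = character at position 8 + 2 = 10 -> 'd'

Best match: offset=1, length=2 (matching 'aa' starting at position 7)
LZ77 triple: (1, 2, 'd')
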